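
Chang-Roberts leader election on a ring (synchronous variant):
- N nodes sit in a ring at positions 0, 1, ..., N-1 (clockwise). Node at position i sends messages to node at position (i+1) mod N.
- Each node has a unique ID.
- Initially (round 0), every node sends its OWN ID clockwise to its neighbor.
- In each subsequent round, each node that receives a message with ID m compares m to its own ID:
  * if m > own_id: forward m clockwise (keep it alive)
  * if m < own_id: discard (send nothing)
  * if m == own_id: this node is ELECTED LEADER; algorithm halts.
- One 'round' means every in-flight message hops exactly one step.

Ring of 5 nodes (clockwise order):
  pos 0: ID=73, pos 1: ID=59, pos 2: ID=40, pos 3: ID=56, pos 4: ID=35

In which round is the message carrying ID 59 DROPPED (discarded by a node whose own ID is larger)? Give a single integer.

Round 1: pos1(id59) recv 73: fwd; pos2(id40) recv 59: fwd; pos3(id56) recv 40: drop; pos4(id35) recv 56: fwd; pos0(id73) recv 35: drop
Round 2: pos2(id40) recv 73: fwd; pos3(id56) recv 59: fwd; pos0(id73) recv 56: drop
Round 3: pos3(id56) recv 73: fwd; pos4(id35) recv 59: fwd
Round 4: pos4(id35) recv 73: fwd; pos0(id73) recv 59: drop
Round 5: pos0(id73) recv 73: ELECTED
Message ID 59 originates at pos 1; dropped at pos 0 in round 4

Answer: 4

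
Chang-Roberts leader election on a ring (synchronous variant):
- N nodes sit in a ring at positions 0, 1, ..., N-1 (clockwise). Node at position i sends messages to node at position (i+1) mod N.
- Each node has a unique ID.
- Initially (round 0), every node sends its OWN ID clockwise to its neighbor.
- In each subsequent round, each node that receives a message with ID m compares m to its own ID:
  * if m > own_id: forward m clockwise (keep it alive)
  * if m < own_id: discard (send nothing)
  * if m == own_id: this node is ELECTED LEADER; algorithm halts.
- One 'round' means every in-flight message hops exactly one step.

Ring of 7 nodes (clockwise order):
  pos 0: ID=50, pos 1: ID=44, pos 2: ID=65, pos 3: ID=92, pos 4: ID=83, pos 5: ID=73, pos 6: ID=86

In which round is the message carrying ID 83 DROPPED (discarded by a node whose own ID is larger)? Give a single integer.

Round 1: pos1(id44) recv 50: fwd; pos2(id65) recv 44: drop; pos3(id92) recv 65: drop; pos4(id83) recv 92: fwd; pos5(id73) recv 83: fwd; pos6(id86) recv 73: drop; pos0(id50) recv 86: fwd
Round 2: pos2(id65) recv 50: drop; pos5(id73) recv 92: fwd; pos6(id86) recv 83: drop; pos1(id44) recv 86: fwd
Round 3: pos6(id86) recv 92: fwd; pos2(id65) recv 86: fwd
Round 4: pos0(id50) recv 92: fwd; pos3(id92) recv 86: drop
Round 5: pos1(id44) recv 92: fwd
Round 6: pos2(id65) recv 92: fwd
Round 7: pos3(id92) recv 92: ELECTED
Message ID 83 originates at pos 4; dropped at pos 6 in round 2

Answer: 2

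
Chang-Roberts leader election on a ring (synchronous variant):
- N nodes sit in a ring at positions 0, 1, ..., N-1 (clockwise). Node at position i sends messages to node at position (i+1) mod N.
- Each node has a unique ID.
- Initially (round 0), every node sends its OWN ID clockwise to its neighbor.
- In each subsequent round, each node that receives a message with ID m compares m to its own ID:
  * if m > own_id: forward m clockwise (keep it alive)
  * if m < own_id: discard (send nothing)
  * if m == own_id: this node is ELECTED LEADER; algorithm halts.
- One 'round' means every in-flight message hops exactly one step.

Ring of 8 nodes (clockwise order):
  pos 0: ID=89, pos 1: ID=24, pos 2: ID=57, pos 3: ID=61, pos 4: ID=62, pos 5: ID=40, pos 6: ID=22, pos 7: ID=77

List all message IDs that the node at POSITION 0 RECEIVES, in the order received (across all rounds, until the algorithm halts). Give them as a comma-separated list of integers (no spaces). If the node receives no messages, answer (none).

Round 1: pos1(id24) recv 89: fwd; pos2(id57) recv 24: drop; pos3(id61) recv 57: drop; pos4(id62) recv 61: drop; pos5(id40) recv 62: fwd; pos6(id22) recv 40: fwd; pos7(id77) recv 22: drop; pos0(id89) recv 77: drop
Round 2: pos2(id57) recv 89: fwd; pos6(id22) recv 62: fwd; pos7(id77) recv 40: drop
Round 3: pos3(id61) recv 89: fwd; pos7(id77) recv 62: drop
Round 4: pos4(id62) recv 89: fwd
Round 5: pos5(id40) recv 89: fwd
Round 6: pos6(id22) recv 89: fwd
Round 7: pos7(id77) recv 89: fwd
Round 8: pos0(id89) recv 89: ELECTED

Answer: 77,89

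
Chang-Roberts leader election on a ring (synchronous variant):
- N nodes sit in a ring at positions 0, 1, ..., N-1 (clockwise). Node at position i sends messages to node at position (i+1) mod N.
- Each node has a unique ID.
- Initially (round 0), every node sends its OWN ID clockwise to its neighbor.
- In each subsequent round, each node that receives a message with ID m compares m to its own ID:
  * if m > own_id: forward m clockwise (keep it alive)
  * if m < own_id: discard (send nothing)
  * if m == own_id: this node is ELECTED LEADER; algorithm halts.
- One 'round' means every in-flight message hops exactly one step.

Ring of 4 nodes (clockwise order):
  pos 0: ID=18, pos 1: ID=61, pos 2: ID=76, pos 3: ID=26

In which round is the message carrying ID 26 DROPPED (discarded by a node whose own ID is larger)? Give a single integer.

Round 1: pos1(id61) recv 18: drop; pos2(id76) recv 61: drop; pos3(id26) recv 76: fwd; pos0(id18) recv 26: fwd
Round 2: pos0(id18) recv 76: fwd; pos1(id61) recv 26: drop
Round 3: pos1(id61) recv 76: fwd
Round 4: pos2(id76) recv 76: ELECTED
Message ID 26 originates at pos 3; dropped at pos 1 in round 2

Answer: 2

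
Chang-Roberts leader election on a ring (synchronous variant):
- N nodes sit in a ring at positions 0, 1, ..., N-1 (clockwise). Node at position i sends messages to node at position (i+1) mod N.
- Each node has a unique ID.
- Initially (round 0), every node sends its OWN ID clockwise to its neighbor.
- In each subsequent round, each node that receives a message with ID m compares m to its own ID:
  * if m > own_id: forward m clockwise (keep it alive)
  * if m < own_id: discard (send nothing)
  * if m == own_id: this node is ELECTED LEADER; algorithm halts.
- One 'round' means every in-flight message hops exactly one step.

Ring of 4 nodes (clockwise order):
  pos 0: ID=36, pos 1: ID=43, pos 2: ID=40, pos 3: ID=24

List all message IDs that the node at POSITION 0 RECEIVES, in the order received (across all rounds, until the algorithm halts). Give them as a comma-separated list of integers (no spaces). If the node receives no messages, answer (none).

Round 1: pos1(id43) recv 36: drop; pos2(id40) recv 43: fwd; pos3(id24) recv 40: fwd; pos0(id36) recv 24: drop
Round 2: pos3(id24) recv 43: fwd; pos0(id36) recv 40: fwd
Round 3: pos0(id36) recv 43: fwd; pos1(id43) recv 40: drop
Round 4: pos1(id43) recv 43: ELECTED

Answer: 24,40,43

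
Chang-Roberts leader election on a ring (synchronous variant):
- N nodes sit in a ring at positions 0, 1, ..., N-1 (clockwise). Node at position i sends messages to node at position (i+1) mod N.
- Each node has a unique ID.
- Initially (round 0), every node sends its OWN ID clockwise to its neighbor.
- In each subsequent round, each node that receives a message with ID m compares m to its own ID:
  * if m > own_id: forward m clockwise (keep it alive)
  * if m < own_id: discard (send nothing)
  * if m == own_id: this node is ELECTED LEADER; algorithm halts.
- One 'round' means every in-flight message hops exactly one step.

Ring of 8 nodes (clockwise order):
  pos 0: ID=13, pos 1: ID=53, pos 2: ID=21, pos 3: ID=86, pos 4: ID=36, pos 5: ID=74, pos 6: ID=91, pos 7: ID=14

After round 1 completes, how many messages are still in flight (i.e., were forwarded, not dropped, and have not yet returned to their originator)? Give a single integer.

Answer: 4

Derivation:
Round 1: pos1(id53) recv 13: drop; pos2(id21) recv 53: fwd; pos3(id86) recv 21: drop; pos4(id36) recv 86: fwd; pos5(id74) recv 36: drop; pos6(id91) recv 74: drop; pos7(id14) recv 91: fwd; pos0(id13) recv 14: fwd
After round 1: 4 messages still in flight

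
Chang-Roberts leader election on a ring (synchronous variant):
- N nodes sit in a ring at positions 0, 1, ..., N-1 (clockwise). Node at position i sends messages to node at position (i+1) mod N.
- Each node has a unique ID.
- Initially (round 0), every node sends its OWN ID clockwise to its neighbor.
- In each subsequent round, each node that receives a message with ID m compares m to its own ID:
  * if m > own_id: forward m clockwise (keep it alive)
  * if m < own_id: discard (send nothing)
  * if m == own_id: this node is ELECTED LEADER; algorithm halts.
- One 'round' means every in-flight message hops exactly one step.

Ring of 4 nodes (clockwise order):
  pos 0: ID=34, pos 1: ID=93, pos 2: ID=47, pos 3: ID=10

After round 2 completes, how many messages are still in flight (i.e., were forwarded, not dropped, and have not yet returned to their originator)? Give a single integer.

Round 1: pos1(id93) recv 34: drop; pos2(id47) recv 93: fwd; pos3(id10) recv 47: fwd; pos0(id34) recv 10: drop
Round 2: pos3(id10) recv 93: fwd; pos0(id34) recv 47: fwd
After round 2: 2 messages still in flight

Answer: 2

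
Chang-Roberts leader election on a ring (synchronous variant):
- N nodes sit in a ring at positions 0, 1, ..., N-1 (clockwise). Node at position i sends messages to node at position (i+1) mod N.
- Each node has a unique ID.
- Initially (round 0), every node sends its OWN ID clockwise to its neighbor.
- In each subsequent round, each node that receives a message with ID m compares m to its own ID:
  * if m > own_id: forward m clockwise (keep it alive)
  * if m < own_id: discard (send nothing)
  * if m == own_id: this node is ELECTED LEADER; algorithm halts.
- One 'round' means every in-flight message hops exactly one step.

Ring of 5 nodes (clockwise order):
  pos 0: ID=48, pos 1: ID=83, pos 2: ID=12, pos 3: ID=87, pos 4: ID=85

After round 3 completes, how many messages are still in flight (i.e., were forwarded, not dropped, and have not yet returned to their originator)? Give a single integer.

Round 1: pos1(id83) recv 48: drop; pos2(id12) recv 83: fwd; pos3(id87) recv 12: drop; pos4(id85) recv 87: fwd; pos0(id48) recv 85: fwd
Round 2: pos3(id87) recv 83: drop; pos0(id48) recv 87: fwd; pos1(id83) recv 85: fwd
Round 3: pos1(id83) recv 87: fwd; pos2(id12) recv 85: fwd
After round 3: 2 messages still in flight

Answer: 2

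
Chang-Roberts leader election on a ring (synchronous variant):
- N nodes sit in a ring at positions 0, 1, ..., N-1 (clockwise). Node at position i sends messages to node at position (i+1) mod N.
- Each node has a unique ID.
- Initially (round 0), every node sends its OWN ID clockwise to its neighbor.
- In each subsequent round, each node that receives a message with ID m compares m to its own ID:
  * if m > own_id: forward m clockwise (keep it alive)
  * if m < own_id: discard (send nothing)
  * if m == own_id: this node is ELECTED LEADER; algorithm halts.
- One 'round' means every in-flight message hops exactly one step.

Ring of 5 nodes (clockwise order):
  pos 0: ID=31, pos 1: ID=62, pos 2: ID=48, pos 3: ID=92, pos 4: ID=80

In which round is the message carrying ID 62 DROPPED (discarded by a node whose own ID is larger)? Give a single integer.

Answer: 2

Derivation:
Round 1: pos1(id62) recv 31: drop; pos2(id48) recv 62: fwd; pos3(id92) recv 48: drop; pos4(id80) recv 92: fwd; pos0(id31) recv 80: fwd
Round 2: pos3(id92) recv 62: drop; pos0(id31) recv 92: fwd; pos1(id62) recv 80: fwd
Round 3: pos1(id62) recv 92: fwd; pos2(id48) recv 80: fwd
Round 4: pos2(id48) recv 92: fwd; pos3(id92) recv 80: drop
Round 5: pos3(id92) recv 92: ELECTED
Message ID 62 originates at pos 1; dropped at pos 3 in round 2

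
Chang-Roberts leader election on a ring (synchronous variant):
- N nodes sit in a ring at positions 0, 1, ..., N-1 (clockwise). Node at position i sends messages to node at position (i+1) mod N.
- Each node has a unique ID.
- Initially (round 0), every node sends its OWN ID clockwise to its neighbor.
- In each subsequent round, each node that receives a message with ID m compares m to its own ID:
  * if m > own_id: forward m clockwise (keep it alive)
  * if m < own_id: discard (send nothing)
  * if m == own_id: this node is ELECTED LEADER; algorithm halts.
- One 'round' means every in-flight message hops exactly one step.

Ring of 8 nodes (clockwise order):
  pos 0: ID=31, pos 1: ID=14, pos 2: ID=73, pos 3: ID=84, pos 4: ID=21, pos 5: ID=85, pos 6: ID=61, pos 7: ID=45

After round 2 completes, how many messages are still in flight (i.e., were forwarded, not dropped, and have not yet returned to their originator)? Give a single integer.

Round 1: pos1(id14) recv 31: fwd; pos2(id73) recv 14: drop; pos3(id84) recv 73: drop; pos4(id21) recv 84: fwd; pos5(id85) recv 21: drop; pos6(id61) recv 85: fwd; pos7(id45) recv 61: fwd; pos0(id31) recv 45: fwd
Round 2: pos2(id73) recv 31: drop; pos5(id85) recv 84: drop; pos7(id45) recv 85: fwd; pos0(id31) recv 61: fwd; pos1(id14) recv 45: fwd
After round 2: 3 messages still in flight

Answer: 3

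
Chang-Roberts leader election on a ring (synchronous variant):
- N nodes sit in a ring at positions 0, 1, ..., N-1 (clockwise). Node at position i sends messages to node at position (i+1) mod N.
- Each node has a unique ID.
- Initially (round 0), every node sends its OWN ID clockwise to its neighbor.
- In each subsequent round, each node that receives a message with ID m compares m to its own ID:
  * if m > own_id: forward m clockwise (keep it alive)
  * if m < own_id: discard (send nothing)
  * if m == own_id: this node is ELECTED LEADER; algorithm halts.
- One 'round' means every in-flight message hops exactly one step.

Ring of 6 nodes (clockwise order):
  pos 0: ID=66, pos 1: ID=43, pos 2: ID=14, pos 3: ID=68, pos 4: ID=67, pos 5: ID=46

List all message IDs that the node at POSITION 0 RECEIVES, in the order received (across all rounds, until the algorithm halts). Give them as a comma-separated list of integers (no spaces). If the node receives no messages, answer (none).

Answer: 46,67,68

Derivation:
Round 1: pos1(id43) recv 66: fwd; pos2(id14) recv 43: fwd; pos3(id68) recv 14: drop; pos4(id67) recv 68: fwd; pos5(id46) recv 67: fwd; pos0(id66) recv 46: drop
Round 2: pos2(id14) recv 66: fwd; pos3(id68) recv 43: drop; pos5(id46) recv 68: fwd; pos0(id66) recv 67: fwd
Round 3: pos3(id68) recv 66: drop; pos0(id66) recv 68: fwd; pos1(id43) recv 67: fwd
Round 4: pos1(id43) recv 68: fwd; pos2(id14) recv 67: fwd
Round 5: pos2(id14) recv 68: fwd; pos3(id68) recv 67: drop
Round 6: pos3(id68) recv 68: ELECTED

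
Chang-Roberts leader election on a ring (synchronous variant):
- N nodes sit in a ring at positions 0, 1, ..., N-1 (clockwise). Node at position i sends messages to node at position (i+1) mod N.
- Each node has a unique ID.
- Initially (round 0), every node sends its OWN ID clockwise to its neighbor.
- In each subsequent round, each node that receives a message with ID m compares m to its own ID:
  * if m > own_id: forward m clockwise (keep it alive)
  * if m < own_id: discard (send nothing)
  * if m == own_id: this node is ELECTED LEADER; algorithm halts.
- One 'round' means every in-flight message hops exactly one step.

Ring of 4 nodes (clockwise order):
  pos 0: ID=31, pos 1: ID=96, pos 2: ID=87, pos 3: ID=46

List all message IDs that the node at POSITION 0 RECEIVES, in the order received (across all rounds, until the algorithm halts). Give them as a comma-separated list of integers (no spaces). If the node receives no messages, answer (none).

Round 1: pos1(id96) recv 31: drop; pos2(id87) recv 96: fwd; pos3(id46) recv 87: fwd; pos0(id31) recv 46: fwd
Round 2: pos3(id46) recv 96: fwd; pos0(id31) recv 87: fwd; pos1(id96) recv 46: drop
Round 3: pos0(id31) recv 96: fwd; pos1(id96) recv 87: drop
Round 4: pos1(id96) recv 96: ELECTED

Answer: 46,87,96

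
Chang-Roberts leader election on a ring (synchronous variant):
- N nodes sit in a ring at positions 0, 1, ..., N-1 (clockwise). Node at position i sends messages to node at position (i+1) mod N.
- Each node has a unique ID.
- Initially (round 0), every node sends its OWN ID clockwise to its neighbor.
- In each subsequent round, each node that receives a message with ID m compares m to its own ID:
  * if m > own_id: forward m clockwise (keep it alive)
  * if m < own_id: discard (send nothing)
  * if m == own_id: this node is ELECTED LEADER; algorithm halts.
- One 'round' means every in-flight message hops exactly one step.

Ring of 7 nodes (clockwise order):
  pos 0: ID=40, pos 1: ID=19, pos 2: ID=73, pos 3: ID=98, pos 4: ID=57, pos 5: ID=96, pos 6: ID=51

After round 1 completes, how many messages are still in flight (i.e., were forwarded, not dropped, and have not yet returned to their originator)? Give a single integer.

Answer: 4

Derivation:
Round 1: pos1(id19) recv 40: fwd; pos2(id73) recv 19: drop; pos3(id98) recv 73: drop; pos4(id57) recv 98: fwd; pos5(id96) recv 57: drop; pos6(id51) recv 96: fwd; pos0(id40) recv 51: fwd
After round 1: 4 messages still in flight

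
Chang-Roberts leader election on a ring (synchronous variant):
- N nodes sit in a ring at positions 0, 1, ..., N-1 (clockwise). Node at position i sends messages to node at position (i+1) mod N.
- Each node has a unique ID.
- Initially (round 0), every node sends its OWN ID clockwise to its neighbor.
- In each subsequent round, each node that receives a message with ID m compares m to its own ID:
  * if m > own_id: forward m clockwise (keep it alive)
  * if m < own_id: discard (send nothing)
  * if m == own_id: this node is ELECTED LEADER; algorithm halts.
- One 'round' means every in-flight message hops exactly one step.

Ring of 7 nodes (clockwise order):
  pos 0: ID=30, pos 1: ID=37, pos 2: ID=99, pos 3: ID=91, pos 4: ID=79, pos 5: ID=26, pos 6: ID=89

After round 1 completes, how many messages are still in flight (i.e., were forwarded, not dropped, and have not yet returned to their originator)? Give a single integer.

Round 1: pos1(id37) recv 30: drop; pos2(id99) recv 37: drop; pos3(id91) recv 99: fwd; pos4(id79) recv 91: fwd; pos5(id26) recv 79: fwd; pos6(id89) recv 26: drop; pos0(id30) recv 89: fwd
After round 1: 4 messages still in flight

Answer: 4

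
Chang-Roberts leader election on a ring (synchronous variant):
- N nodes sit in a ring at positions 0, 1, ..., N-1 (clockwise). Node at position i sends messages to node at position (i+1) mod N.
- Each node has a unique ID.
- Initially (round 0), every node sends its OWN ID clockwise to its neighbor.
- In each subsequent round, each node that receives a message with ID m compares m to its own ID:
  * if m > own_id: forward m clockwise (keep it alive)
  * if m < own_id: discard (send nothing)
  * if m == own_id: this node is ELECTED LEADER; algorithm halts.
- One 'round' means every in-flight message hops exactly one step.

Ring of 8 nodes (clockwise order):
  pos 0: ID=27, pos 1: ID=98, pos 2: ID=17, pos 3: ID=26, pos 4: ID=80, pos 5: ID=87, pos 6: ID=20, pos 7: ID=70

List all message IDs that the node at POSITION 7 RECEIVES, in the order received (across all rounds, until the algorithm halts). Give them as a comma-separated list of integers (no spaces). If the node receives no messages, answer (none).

Answer: 20,87,98

Derivation:
Round 1: pos1(id98) recv 27: drop; pos2(id17) recv 98: fwd; pos3(id26) recv 17: drop; pos4(id80) recv 26: drop; pos5(id87) recv 80: drop; pos6(id20) recv 87: fwd; pos7(id70) recv 20: drop; pos0(id27) recv 70: fwd
Round 2: pos3(id26) recv 98: fwd; pos7(id70) recv 87: fwd; pos1(id98) recv 70: drop
Round 3: pos4(id80) recv 98: fwd; pos0(id27) recv 87: fwd
Round 4: pos5(id87) recv 98: fwd; pos1(id98) recv 87: drop
Round 5: pos6(id20) recv 98: fwd
Round 6: pos7(id70) recv 98: fwd
Round 7: pos0(id27) recv 98: fwd
Round 8: pos1(id98) recv 98: ELECTED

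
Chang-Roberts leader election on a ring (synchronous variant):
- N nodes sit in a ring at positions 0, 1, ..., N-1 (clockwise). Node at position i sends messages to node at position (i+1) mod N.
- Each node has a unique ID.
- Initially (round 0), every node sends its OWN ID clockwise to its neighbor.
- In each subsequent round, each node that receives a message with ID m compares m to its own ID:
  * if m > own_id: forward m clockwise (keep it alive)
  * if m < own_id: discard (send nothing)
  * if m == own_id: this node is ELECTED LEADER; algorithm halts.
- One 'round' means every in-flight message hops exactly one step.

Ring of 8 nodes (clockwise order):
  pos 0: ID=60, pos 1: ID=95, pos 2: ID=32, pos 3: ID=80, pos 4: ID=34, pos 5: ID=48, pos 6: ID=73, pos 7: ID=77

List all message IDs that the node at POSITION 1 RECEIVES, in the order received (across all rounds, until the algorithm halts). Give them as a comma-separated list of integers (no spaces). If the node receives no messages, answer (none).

Round 1: pos1(id95) recv 60: drop; pos2(id32) recv 95: fwd; pos3(id80) recv 32: drop; pos4(id34) recv 80: fwd; pos5(id48) recv 34: drop; pos6(id73) recv 48: drop; pos7(id77) recv 73: drop; pos0(id60) recv 77: fwd
Round 2: pos3(id80) recv 95: fwd; pos5(id48) recv 80: fwd; pos1(id95) recv 77: drop
Round 3: pos4(id34) recv 95: fwd; pos6(id73) recv 80: fwd
Round 4: pos5(id48) recv 95: fwd; pos7(id77) recv 80: fwd
Round 5: pos6(id73) recv 95: fwd; pos0(id60) recv 80: fwd
Round 6: pos7(id77) recv 95: fwd; pos1(id95) recv 80: drop
Round 7: pos0(id60) recv 95: fwd
Round 8: pos1(id95) recv 95: ELECTED

Answer: 60,77,80,95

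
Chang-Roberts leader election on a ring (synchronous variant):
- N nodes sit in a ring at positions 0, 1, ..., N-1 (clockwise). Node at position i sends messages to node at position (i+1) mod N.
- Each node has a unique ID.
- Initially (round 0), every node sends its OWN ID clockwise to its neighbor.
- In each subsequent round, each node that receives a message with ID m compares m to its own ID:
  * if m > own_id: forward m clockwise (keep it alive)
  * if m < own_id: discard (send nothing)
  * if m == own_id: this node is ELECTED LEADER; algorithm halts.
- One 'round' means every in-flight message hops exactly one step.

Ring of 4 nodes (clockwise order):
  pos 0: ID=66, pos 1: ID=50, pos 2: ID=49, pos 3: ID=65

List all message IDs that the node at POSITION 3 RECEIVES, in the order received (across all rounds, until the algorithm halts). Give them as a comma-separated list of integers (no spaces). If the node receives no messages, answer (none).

Answer: 49,50,66

Derivation:
Round 1: pos1(id50) recv 66: fwd; pos2(id49) recv 50: fwd; pos3(id65) recv 49: drop; pos0(id66) recv 65: drop
Round 2: pos2(id49) recv 66: fwd; pos3(id65) recv 50: drop
Round 3: pos3(id65) recv 66: fwd
Round 4: pos0(id66) recv 66: ELECTED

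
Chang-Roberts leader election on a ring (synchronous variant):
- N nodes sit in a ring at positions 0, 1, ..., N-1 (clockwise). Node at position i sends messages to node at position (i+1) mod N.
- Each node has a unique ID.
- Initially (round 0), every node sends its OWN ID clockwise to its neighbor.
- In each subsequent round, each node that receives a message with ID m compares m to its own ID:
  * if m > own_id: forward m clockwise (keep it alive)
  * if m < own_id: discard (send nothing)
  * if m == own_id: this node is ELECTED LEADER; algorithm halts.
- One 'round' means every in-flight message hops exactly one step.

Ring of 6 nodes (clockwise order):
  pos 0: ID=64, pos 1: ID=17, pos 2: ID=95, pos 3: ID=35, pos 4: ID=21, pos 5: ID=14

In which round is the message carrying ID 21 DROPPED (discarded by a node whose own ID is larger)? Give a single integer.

Round 1: pos1(id17) recv 64: fwd; pos2(id95) recv 17: drop; pos3(id35) recv 95: fwd; pos4(id21) recv 35: fwd; pos5(id14) recv 21: fwd; pos0(id64) recv 14: drop
Round 2: pos2(id95) recv 64: drop; pos4(id21) recv 95: fwd; pos5(id14) recv 35: fwd; pos0(id64) recv 21: drop
Round 3: pos5(id14) recv 95: fwd; pos0(id64) recv 35: drop
Round 4: pos0(id64) recv 95: fwd
Round 5: pos1(id17) recv 95: fwd
Round 6: pos2(id95) recv 95: ELECTED
Message ID 21 originates at pos 4; dropped at pos 0 in round 2

Answer: 2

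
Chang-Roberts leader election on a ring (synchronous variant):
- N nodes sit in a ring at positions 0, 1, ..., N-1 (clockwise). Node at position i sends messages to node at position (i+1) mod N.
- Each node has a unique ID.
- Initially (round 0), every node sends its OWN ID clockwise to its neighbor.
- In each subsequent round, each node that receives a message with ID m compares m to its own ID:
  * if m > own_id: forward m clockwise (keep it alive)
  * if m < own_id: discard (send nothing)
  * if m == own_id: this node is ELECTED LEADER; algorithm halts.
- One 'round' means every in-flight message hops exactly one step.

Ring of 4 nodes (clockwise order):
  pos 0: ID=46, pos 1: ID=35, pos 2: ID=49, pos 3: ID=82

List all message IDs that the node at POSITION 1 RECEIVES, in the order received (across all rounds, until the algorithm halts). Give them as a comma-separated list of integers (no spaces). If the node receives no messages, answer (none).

Answer: 46,82

Derivation:
Round 1: pos1(id35) recv 46: fwd; pos2(id49) recv 35: drop; pos3(id82) recv 49: drop; pos0(id46) recv 82: fwd
Round 2: pos2(id49) recv 46: drop; pos1(id35) recv 82: fwd
Round 3: pos2(id49) recv 82: fwd
Round 4: pos3(id82) recv 82: ELECTED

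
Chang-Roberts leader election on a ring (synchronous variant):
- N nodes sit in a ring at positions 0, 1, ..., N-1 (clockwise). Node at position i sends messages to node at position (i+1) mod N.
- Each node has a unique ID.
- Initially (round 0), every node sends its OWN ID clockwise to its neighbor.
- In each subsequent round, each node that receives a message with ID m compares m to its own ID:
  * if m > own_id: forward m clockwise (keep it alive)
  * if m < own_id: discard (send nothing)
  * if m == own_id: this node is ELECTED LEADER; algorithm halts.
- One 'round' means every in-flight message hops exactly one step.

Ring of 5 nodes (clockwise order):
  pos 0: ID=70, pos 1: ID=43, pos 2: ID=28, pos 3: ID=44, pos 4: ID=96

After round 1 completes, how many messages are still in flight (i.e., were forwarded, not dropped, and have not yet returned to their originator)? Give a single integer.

Round 1: pos1(id43) recv 70: fwd; pos2(id28) recv 43: fwd; pos3(id44) recv 28: drop; pos4(id96) recv 44: drop; pos0(id70) recv 96: fwd
After round 1: 3 messages still in flight

Answer: 3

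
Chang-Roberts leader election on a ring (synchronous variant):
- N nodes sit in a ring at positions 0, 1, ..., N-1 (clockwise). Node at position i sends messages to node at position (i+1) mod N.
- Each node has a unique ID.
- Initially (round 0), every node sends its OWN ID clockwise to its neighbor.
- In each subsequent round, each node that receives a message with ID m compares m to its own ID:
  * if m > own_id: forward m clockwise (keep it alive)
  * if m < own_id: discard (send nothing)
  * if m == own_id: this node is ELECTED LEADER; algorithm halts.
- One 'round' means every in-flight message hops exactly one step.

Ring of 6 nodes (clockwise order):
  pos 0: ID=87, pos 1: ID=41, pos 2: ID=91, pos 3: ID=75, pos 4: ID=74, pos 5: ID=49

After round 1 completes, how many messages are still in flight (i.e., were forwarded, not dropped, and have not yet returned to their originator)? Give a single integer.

Answer: 4

Derivation:
Round 1: pos1(id41) recv 87: fwd; pos2(id91) recv 41: drop; pos3(id75) recv 91: fwd; pos4(id74) recv 75: fwd; pos5(id49) recv 74: fwd; pos0(id87) recv 49: drop
After round 1: 4 messages still in flight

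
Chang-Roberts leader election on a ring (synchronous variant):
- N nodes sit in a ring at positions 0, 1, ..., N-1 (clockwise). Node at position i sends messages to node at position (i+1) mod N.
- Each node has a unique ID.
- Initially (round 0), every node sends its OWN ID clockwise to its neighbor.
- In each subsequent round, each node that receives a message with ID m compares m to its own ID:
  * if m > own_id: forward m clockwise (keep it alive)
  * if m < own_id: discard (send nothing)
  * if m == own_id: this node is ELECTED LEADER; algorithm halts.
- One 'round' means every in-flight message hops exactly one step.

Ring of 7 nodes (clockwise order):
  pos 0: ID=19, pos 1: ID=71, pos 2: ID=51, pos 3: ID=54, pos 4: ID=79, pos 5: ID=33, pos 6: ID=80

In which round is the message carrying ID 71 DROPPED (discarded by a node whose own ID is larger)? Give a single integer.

Answer: 3

Derivation:
Round 1: pos1(id71) recv 19: drop; pos2(id51) recv 71: fwd; pos3(id54) recv 51: drop; pos4(id79) recv 54: drop; pos5(id33) recv 79: fwd; pos6(id80) recv 33: drop; pos0(id19) recv 80: fwd
Round 2: pos3(id54) recv 71: fwd; pos6(id80) recv 79: drop; pos1(id71) recv 80: fwd
Round 3: pos4(id79) recv 71: drop; pos2(id51) recv 80: fwd
Round 4: pos3(id54) recv 80: fwd
Round 5: pos4(id79) recv 80: fwd
Round 6: pos5(id33) recv 80: fwd
Round 7: pos6(id80) recv 80: ELECTED
Message ID 71 originates at pos 1; dropped at pos 4 in round 3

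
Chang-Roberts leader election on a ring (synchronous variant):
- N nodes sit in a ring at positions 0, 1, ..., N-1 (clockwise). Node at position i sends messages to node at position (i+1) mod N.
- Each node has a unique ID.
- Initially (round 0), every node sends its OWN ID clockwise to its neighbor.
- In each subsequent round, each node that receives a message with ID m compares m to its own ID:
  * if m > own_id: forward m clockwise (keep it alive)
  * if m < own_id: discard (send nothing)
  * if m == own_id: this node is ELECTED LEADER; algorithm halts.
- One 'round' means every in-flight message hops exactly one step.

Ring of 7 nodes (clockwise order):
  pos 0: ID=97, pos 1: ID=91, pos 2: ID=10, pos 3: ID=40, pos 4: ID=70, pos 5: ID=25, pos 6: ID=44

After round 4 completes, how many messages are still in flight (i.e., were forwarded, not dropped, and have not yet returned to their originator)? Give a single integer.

Round 1: pos1(id91) recv 97: fwd; pos2(id10) recv 91: fwd; pos3(id40) recv 10: drop; pos4(id70) recv 40: drop; pos5(id25) recv 70: fwd; pos6(id44) recv 25: drop; pos0(id97) recv 44: drop
Round 2: pos2(id10) recv 97: fwd; pos3(id40) recv 91: fwd; pos6(id44) recv 70: fwd
Round 3: pos3(id40) recv 97: fwd; pos4(id70) recv 91: fwd; pos0(id97) recv 70: drop
Round 4: pos4(id70) recv 97: fwd; pos5(id25) recv 91: fwd
After round 4: 2 messages still in flight

Answer: 2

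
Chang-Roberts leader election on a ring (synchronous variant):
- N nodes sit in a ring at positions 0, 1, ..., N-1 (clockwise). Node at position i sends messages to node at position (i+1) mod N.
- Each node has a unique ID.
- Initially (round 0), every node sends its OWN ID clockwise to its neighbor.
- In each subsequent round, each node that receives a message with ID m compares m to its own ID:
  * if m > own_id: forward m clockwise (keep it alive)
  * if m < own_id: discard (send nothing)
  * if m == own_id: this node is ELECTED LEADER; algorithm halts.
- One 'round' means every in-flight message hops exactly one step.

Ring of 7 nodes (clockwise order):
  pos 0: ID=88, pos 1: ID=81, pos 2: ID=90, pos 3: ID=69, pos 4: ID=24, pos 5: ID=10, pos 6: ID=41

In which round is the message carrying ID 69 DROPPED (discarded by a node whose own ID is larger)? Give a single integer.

Answer: 4

Derivation:
Round 1: pos1(id81) recv 88: fwd; pos2(id90) recv 81: drop; pos3(id69) recv 90: fwd; pos4(id24) recv 69: fwd; pos5(id10) recv 24: fwd; pos6(id41) recv 10: drop; pos0(id88) recv 41: drop
Round 2: pos2(id90) recv 88: drop; pos4(id24) recv 90: fwd; pos5(id10) recv 69: fwd; pos6(id41) recv 24: drop
Round 3: pos5(id10) recv 90: fwd; pos6(id41) recv 69: fwd
Round 4: pos6(id41) recv 90: fwd; pos0(id88) recv 69: drop
Round 5: pos0(id88) recv 90: fwd
Round 6: pos1(id81) recv 90: fwd
Round 7: pos2(id90) recv 90: ELECTED
Message ID 69 originates at pos 3; dropped at pos 0 in round 4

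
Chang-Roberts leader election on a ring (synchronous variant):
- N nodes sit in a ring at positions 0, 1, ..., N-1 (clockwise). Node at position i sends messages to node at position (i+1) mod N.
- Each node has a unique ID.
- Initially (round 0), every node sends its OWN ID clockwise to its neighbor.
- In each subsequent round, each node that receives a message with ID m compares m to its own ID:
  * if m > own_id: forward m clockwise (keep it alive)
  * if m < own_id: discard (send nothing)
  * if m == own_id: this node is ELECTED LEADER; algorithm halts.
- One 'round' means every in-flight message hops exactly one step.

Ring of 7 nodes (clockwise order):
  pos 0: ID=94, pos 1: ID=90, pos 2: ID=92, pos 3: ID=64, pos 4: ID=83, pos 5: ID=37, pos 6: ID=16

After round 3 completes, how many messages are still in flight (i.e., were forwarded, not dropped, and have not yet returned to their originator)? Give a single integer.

Answer: 2

Derivation:
Round 1: pos1(id90) recv 94: fwd; pos2(id92) recv 90: drop; pos3(id64) recv 92: fwd; pos4(id83) recv 64: drop; pos5(id37) recv 83: fwd; pos6(id16) recv 37: fwd; pos0(id94) recv 16: drop
Round 2: pos2(id92) recv 94: fwd; pos4(id83) recv 92: fwd; pos6(id16) recv 83: fwd; pos0(id94) recv 37: drop
Round 3: pos3(id64) recv 94: fwd; pos5(id37) recv 92: fwd; pos0(id94) recv 83: drop
After round 3: 2 messages still in flight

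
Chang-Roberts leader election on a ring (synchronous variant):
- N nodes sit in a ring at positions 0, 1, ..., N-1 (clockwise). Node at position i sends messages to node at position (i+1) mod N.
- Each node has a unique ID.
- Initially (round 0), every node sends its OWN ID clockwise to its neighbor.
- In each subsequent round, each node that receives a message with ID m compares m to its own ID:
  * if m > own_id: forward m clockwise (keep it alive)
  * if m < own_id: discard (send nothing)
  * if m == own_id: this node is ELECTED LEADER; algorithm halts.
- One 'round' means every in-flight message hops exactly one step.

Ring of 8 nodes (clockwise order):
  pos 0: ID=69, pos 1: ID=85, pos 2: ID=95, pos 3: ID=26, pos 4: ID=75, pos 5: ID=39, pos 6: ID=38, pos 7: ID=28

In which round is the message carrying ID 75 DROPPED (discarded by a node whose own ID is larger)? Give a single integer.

Answer: 5

Derivation:
Round 1: pos1(id85) recv 69: drop; pos2(id95) recv 85: drop; pos3(id26) recv 95: fwd; pos4(id75) recv 26: drop; pos5(id39) recv 75: fwd; pos6(id38) recv 39: fwd; pos7(id28) recv 38: fwd; pos0(id69) recv 28: drop
Round 2: pos4(id75) recv 95: fwd; pos6(id38) recv 75: fwd; pos7(id28) recv 39: fwd; pos0(id69) recv 38: drop
Round 3: pos5(id39) recv 95: fwd; pos7(id28) recv 75: fwd; pos0(id69) recv 39: drop
Round 4: pos6(id38) recv 95: fwd; pos0(id69) recv 75: fwd
Round 5: pos7(id28) recv 95: fwd; pos1(id85) recv 75: drop
Round 6: pos0(id69) recv 95: fwd
Round 7: pos1(id85) recv 95: fwd
Round 8: pos2(id95) recv 95: ELECTED
Message ID 75 originates at pos 4; dropped at pos 1 in round 5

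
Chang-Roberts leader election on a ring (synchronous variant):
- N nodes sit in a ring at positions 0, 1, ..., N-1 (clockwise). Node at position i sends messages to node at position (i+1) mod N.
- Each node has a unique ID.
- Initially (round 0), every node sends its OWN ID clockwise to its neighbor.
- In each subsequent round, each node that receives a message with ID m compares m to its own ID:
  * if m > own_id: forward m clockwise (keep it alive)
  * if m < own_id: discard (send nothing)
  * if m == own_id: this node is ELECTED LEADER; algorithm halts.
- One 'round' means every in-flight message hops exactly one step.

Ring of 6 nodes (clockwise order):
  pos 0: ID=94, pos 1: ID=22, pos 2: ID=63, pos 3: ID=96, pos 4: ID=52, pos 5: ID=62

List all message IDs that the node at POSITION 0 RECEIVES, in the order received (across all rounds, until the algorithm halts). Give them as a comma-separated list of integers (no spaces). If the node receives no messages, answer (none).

Answer: 62,96

Derivation:
Round 1: pos1(id22) recv 94: fwd; pos2(id63) recv 22: drop; pos3(id96) recv 63: drop; pos4(id52) recv 96: fwd; pos5(id62) recv 52: drop; pos0(id94) recv 62: drop
Round 2: pos2(id63) recv 94: fwd; pos5(id62) recv 96: fwd
Round 3: pos3(id96) recv 94: drop; pos0(id94) recv 96: fwd
Round 4: pos1(id22) recv 96: fwd
Round 5: pos2(id63) recv 96: fwd
Round 6: pos3(id96) recv 96: ELECTED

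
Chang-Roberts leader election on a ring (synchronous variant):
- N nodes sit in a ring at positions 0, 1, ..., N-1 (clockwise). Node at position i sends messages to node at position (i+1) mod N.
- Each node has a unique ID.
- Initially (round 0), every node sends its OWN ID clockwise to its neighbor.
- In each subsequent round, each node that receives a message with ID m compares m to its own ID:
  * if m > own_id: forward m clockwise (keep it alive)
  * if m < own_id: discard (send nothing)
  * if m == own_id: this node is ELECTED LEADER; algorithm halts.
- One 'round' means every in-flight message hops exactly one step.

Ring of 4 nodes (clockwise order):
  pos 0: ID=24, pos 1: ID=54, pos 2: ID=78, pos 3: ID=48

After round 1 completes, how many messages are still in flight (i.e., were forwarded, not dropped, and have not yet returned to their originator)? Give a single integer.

Round 1: pos1(id54) recv 24: drop; pos2(id78) recv 54: drop; pos3(id48) recv 78: fwd; pos0(id24) recv 48: fwd
After round 1: 2 messages still in flight

Answer: 2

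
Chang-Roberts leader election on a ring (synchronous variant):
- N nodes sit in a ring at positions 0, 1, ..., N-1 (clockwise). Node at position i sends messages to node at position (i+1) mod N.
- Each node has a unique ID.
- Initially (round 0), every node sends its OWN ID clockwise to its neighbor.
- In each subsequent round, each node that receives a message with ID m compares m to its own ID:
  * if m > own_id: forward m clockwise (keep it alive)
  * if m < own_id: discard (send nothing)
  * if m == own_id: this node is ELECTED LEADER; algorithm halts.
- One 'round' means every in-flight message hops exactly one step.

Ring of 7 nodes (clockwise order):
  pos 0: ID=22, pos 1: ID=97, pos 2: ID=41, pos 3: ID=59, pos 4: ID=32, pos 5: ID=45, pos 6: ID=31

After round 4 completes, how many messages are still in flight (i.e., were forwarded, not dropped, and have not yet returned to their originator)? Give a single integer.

Answer: 2

Derivation:
Round 1: pos1(id97) recv 22: drop; pos2(id41) recv 97: fwd; pos3(id59) recv 41: drop; pos4(id32) recv 59: fwd; pos5(id45) recv 32: drop; pos6(id31) recv 45: fwd; pos0(id22) recv 31: fwd
Round 2: pos3(id59) recv 97: fwd; pos5(id45) recv 59: fwd; pos0(id22) recv 45: fwd; pos1(id97) recv 31: drop
Round 3: pos4(id32) recv 97: fwd; pos6(id31) recv 59: fwd; pos1(id97) recv 45: drop
Round 4: pos5(id45) recv 97: fwd; pos0(id22) recv 59: fwd
After round 4: 2 messages still in flight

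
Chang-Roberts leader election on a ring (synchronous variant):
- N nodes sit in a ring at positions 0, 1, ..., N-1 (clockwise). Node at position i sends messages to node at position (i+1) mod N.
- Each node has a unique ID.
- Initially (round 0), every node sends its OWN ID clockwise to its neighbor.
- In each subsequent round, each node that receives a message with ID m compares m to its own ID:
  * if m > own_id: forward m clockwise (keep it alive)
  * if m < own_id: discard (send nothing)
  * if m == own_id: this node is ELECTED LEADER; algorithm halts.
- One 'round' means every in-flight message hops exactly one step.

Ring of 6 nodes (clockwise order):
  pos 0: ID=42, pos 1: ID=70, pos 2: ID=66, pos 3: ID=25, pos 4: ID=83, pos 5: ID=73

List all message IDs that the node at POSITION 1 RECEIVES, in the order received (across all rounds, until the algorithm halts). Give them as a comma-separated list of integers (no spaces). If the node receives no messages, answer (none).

Round 1: pos1(id70) recv 42: drop; pos2(id66) recv 70: fwd; pos3(id25) recv 66: fwd; pos4(id83) recv 25: drop; pos5(id73) recv 83: fwd; pos0(id42) recv 73: fwd
Round 2: pos3(id25) recv 70: fwd; pos4(id83) recv 66: drop; pos0(id42) recv 83: fwd; pos1(id70) recv 73: fwd
Round 3: pos4(id83) recv 70: drop; pos1(id70) recv 83: fwd; pos2(id66) recv 73: fwd
Round 4: pos2(id66) recv 83: fwd; pos3(id25) recv 73: fwd
Round 5: pos3(id25) recv 83: fwd; pos4(id83) recv 73: drop
Round 6: pos4(id83) recv 83: ELECTED

Answer: 42,73,83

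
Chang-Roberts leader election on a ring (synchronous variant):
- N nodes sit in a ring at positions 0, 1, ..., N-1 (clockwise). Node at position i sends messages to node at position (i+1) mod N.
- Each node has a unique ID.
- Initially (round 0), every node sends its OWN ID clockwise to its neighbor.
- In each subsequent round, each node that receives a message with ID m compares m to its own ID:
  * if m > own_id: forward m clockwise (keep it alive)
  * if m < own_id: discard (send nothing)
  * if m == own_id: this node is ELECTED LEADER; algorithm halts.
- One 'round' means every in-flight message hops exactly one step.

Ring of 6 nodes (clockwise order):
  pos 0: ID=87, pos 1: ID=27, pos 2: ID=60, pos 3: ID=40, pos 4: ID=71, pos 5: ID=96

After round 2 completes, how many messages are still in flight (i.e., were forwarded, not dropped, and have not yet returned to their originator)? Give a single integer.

Answer: 2

Derivation:
Round 1: pos1(id27) recv 87: fwd; pos2(id60) recv 27: drop; pos3(id40) recv 60: fwd; pos4(id71) recv 40: drop; pos5(id96) recv 71: drop; pos0(id87) recv 96: fwd
Round 2: pos2(id60) recv 87: fwd; pos4(id71) recv 60: drop; pos1(id27) recv 96: fwd
After round 2: 2 messages still in flight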